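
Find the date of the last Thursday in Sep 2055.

Sep 30, 2055

The first Thursday of Sep 2055 is Sep 2.
Sep 2055 has 30 days. Adding weeks: 2, 9, 16, 23, 30 — the last one ≤ 30 is the 30th.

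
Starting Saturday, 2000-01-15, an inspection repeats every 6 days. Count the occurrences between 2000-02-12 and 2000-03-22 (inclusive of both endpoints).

Occurrences land 6·i days after 2000-01-15 for i = 0, 1, 2, …
2000-02-12 is 28 days after the start; 28 ÷ 6 = 4 remainder 4; since the remainder is 4, round up to i = 5. First occurrence in the window: #6 on 2000-02-14 (5×6 = 30 days in).
2000-03-22 is 67 days after the start; 67 ÷ 6 = 11 remainder 1. Last occurrence in the window: #12 on 2000-03-21.
Occurrences #6 through #12: 7 in total.

7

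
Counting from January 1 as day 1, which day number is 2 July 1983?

Days in months before July: 31 + 28 + 31 + 30 + 31 + 30 = 181.
Plus 2 days into July → day 183.

183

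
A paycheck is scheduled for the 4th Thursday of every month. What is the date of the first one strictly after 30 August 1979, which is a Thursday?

27 September 1979

August 1979 starts on a Wednesday; its first Thursday is the 2nd, so the 4th Thursday is the 23rd — 23 August 1979.
That is not after 30 August 1979, so look at September 1979.
September 1979 starts on a Saturday; its first Thursday is the 6th, so the 4th Thursday is the 27th — 27 September 1979.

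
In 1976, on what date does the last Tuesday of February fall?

February 24, 1976

February 1976 begins on a Sunday, so the first Tuesday is February 3 (2 days later).
February 1976 has 29 days. Adding weeks: 3, 10, 17, 24 — the last one ≤ 29 is the 24th.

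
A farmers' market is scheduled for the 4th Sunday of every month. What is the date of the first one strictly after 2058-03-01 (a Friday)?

2058-03-24

March 2058 starts on a Friday; its first Sunday is the 3rd, so the 4th Sunday is the 24th — 2058-03-24.
2058-03-24 is after 2058-03-01, so that is the next one.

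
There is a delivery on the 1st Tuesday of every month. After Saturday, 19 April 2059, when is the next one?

April 2059 starts on a Tuesday, so its 1st Tuesday is 1 April 2059.
That is not after 19 April 2059, so look at May 2059.
May 2059 starts on a Thursday, so its 1st Tuesday is 6 May 2059 (5 days in).

6 May 2059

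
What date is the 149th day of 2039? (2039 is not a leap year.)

Jan has 31 days (149 − 31 = 118 remain).
Feb has 28 days (118 − 28 = 90 remain).
Mar has 31 days (90 − 31 = 59 remain).
Apr has 30 days (59 − 30 = 29 remain).
29 into May → May 29.

May 29, 2039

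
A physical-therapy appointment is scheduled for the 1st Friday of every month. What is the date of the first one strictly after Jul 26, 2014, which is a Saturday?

Aug 1, 2014

Jul 2014 starts on a Tuesday, so its 1st Friday is Jul 4, 2014 (3 days in).
That is not after Jul 26, 2014, so look at Aug 2014.
Aug 2014 starts on a Friday, so its 1st Friday is Aug 1, 2014.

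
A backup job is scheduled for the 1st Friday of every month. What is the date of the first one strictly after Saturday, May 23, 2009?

May 2009 starts on a Friday, so its 1st Friday is May 1, 2009.
That is not after May 23, 2009, so look at Jun 2009.
Jun 2009 starts on a Monday, so its 1st Friday is Jun 5, 2009 (4 days in).

Jun 5, 2009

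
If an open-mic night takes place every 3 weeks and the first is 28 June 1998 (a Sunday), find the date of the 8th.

22 November 1998

The 8th occurrence is 7 intervals after the first: 7 × 21 = 147 days after 28 June 1998.
June has 30 days — 2 days to the end of June leaves 145.
July has 31 days (114 left).
August has 31 days (83 left).
September has 30 days (53 left).
October has 31 days (22 left).
22 days into November → 22 November 1998.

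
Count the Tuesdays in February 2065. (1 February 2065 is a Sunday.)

1 February 2065 is a Sunday; the first Tuesday on or after it is 3 February 2065 (2 days later).
From 3 February 2065 to 28 February 2065 is 28 − 3 = 25 days.
25 ÷ 7 = 3 full weeks with remainder 4, so 3 more Tuesdays after the first → 4.

4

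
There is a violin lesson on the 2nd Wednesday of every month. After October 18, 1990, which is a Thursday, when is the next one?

October 1990 starts on a Monday; its first Wednesday is the 3rd, so the 2nd Wednesday is the 10th — October 10, 1990.
That is not after October 18, 1990, so look at November 1990.
November 1990 starts on a Thursday; its first Wednesday is the 7th, so the 2nd Wednesday is the 14th — November 14, 1990.

November 14, 1990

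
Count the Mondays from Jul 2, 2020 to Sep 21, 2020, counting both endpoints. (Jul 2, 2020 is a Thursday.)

12

Jul 2, 2020 is a Thursday; the first Monday on or after it is Jul 6, 2020 (4 days later).
From Jul 6, 2020 to Sep 21, 2020: 25 + 31 + 21 = 77 days (rest of Jul, Aug, Sep).
77 ÷ 7 = 11 full weeks with remainder 0, so 11 more Mondays after the first → 12.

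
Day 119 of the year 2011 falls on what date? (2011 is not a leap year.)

29 April 2011

January has 31 days (119 − 31 = 88 remain).
February has 28 days (88 − 28 = 60 remain).
March has 31 days (60 − 31 = 29 remain).
29 into April → April 29.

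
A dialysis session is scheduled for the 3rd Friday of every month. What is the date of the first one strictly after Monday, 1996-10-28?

1996-11-15

October 1996 starts on a Tuesday; its first Friday is the 4th, so the 3rd Friday is the 18th — 1996-10-18.
That is not after 1996-10-28, so look at November 1996.
November 1996 starts on a Friday; its first Friday is the 1st, so the 3rd Friday is the 15th — 1996-11-15.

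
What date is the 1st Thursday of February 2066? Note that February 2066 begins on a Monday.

2066-02-04

February 2066 begins on a Monday, so the first Thursday is February 4 (3 days later).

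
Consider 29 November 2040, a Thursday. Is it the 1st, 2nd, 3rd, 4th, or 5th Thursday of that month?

5th

Day 29 falls in week ⌈29/7⌉ of the month.
Days 1–7 hold the 1st Thursday, 8–14 the 2nd, 15–21 the 3rd, 22–28 the 4th, 29–31 the 5th.
29 is in the range for the 5th.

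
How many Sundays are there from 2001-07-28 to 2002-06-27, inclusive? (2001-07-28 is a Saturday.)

2001-07-28 is a Saturday; the first Sunday on or after it is 2001-07-29 (1 day later).
From 2001-07-29 to 2002-06-27: 155 + 178 = 333 days (rest of 2001, to 2002-06-27 in 2002).
333 ÷ 7 = 47 full weeks with remainder 4, so 47 more Sundays after the first → 48.

48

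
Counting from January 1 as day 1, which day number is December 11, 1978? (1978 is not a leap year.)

Days in months before December: 31 + 28 + 31 + 30 + 31 + 30 + 31 + 31 + 30 + 31 + 30 = 334.
Plus 11 days into December → day 345.

345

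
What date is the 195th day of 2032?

January has 31 days (195 − 31 = 164 remain).
February has 29 days (164 − 29 = 135 remain).
March has 31 days (135 − 31 = 104 remain).
April has 30 days (104 − 30 = 74 remain).
May has 31 days (74 − 31 = 43 remain).
June has 30 days (43 − 30 = 13 remain).
13 into July → July 13.

13 July 2032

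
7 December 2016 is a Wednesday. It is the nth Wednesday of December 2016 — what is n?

Day 7 falls in week ⌈7/7⌉ of the month.
Days 1–7 hold the 1st Wednesday, 8–14 the 2nd, 15–21 the 3rd, 22–28 the 4th, 29–31 the 5th.
7 is in the range for the 1st.

1st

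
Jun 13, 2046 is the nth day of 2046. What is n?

Days in months before Jun: 31 + 28 + 31 + 30 + 31 = 151.
Plus 13 days into Jun → day 164.

164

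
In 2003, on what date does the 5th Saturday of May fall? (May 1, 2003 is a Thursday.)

May 31, 2003

May 2003 begins on a Thursday, so the first Saturday is May 3 (2 days later).
The 5th Saturday is 4 weeks later: 3 + 28 = 31.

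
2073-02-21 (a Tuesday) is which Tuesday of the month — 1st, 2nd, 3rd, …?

3rd

Day 21 falls in week ⌈21/7⌉ of the month.
Days 1–7 hold the 1st Tuesday, 8–14 the 2nd, 15–21 the 3rd, 22–28 the 4th, 29–31 the 5th.
21 is in the range for the 3rd.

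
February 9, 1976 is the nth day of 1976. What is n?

40

Days in months before February: 31 = 31.
Plus 9 days into February → day 40.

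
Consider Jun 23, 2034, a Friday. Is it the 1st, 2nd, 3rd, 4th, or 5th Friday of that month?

4th

Day 23 falls in week ⌈23/7⌉ of the month.
Days 1–7 hold the 1st Friday, 8–14 the 2nd, 15–21 the 3rd, 22–28 the 4th, 29–31 the 5th.
23 is in the range for the 4th.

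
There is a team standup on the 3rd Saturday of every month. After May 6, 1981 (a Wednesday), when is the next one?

May 1981 starts on a Friday; its first Saturday is the 2nd, so the 3rd Saturday is the 16th — May 16, 1981.
May 16, 1981 is after May 6, 1981, so that is the next one.

May 16, 1981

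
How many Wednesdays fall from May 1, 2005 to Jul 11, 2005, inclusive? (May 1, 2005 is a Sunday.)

May 1, 2005 is a Sunday; the first Wednesday on or after it is May 4, 2005 (3 days later).
From May 4, 2005 to Jul 11, 2005: 27 + 30 + 11 = 68 days (rest of May, Jun, Jul).
68 ÷ 7 = 9 full weeks with remainder 5, so 9 more Wednesdays after the first → 10.

10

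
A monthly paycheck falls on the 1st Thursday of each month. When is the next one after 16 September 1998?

September 1998 starts on a Tuesday, so its 1st Thursday is 3 September 1998 (2 days in).
That is not after 16 September 1998, so look at October 1998.
October 1998 starts on a Thursday, so its 1st Thursday is 1 October 1998.

1 October 1998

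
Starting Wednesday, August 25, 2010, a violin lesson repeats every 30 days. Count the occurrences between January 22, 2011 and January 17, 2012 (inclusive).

Occurrences land 30·i days after August 25, 2010 for i = 0, 1, 2, …
January 22, 2011 is 150 days after the start; 150 ÷ 30 = 5 remainder 0. First occurrence in the window: #6 on January 22, 2011 (5×30 = 150 days in).
January 17, 2012 is 510 days after the start; 510 ÷ 30 = 17 remainder 0. Last occurrence in the window: #18 on January 17, 2012.
Occurrences #6 through #18: 13 in total.

13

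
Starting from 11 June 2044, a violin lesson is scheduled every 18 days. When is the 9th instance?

2 November 2044

The 9th occurrence is 8 intervals after the first: 8 × 18 = 144 days after 11 June 2044.
June has 30 days — 19 days to the end of June leaves 125.
July has 31 days (94 left).
August has 31 days (63 left).
September has 30 days (33 left).
October has 31 days (2 left).
2 days into November → 2 November 2044.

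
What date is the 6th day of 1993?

1993-01-06

6 into January → January 6.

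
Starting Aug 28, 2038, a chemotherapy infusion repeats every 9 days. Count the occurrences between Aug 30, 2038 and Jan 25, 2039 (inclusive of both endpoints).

Occurrences land 9·i days after Aug 28, 2038 for i = 0, 1, 2, …
Aug 30, 2038 is 2 days after the start; 2 ÷ 9 = 0 remainder 2; since the remainder is 2, round up to i = 1. First occurrence in the window: #2 on Sep 6, 2038 (1×9 = 9 days in).
Jan 25, 2039 is 150 days after the start; 150 ÷ 9 = 16 remainder 6. Last occurrence in the window: #17 on Jan 19, 2039.
Occurrences #2 through #17: 16 in total.

16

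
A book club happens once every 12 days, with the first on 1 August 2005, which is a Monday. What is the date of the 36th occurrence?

The 36th occurrence is 35 intervals after the first: 35 × 12 = 420 days after 1 August 2005.
August has 31 days — 30 days to the end of August leaves 390.
September has 30 days (360 left).
October has 31 days (329 left).
November has 30 days (299 left).
December has 31 days (268 left).
January has 31 days (237 left).
February has 28 days (209 left).
March has 31 days (178 left).
April has 30 days (148 left).
May has 31 days (117 left).
June has 30 days (87 left).
July has 31 days (56 left).
August has 31 days (25 left).
25 days into September → 25 September 2006.

25 September 2006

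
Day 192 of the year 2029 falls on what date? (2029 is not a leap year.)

Jan has 31 days (192 − 31 = 161 remain).
Feb has 28 days (161 − 28 = 133 remain).
Mar has 31 days (133 − 31 = 102 remain).
Apr has 30 days (102 − 30 = 72 remain).
May has 31 days (72 − 31 = 41 remain).
Jun has 30 days (41 − 30 = 11 remain).
11 into Jul → Jul 11.

Jul 11, 2029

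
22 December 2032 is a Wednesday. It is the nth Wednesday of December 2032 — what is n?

4th

Day 22 falls in week ⌈22/7⌉ of the month.
Days 1–7 hold the 1st Wednesday, 8–14 the 2nd, 15–21 the 3rd, 22–28 the 4th, 29–31 the 5th.
22 is in the range for the 4th.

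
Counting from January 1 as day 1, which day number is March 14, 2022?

Days in months before March: 31 + 28 = 59.
Plus 14 days into March → day 73.

73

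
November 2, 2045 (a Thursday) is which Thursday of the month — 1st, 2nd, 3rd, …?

1st

Day 2 falls in week ⌈2/7⌉ of the month.
Days 1–7 hold the 1st Thursday, 8–14 the 2nd, 15–21 the 3rd, 22–28 the 4th, 29–31 the 5th.
2 is in the range for the 1st.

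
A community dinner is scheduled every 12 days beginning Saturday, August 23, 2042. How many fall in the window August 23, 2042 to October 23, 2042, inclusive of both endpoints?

6

Occurrences land 12·i days after August 23, 2042 for i = 0, 1, 2, …
The window opens on the start date, so the first occurrence inside is #1 on August 23, 2042.
October 23, 2042 is 61 days after the start; 61 ÷ 12 = 5 remainder 1. Last occurrence in the window: #6 on October 22, 2042.
Occurrences #1 through #6: 6 in total.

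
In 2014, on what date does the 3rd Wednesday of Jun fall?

Jun 18, 2014

Jun 2014 begins on a Sunday, so the first Wednesday is Jun 4 (3 days later).
The 3rd Wednesday is 2 weeks later: 4 + 14 = 18.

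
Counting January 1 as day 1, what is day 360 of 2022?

26 December 2022

January has 31 days (360 − 31 = 329 remain).
February has 28 days (329 − 28 = 301 remain).
March has 31 days (301 − 31 = 270 remain).
April has 30 days (270 − 30 = 240 remain).
May has 31 days (240 − 31 = 209 remain).
June has 30 days (209 − 30 = 179 remain).
July has 31 days (179 − 31 = 148 remain).
August has 31 days (148 − 31 = 117 remain).
September has 30 days (117 − 30 = 87 remain).
October has 31 days (87 − 31 = 56 remain).
November has 30 days (56 − 30 = 26 remain).
26 into December → December 26.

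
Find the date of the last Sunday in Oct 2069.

Oct 27, 2069

Oct 2069 begins on a Tuesday, so the first Sunday is Oct 6 (5 days later).
Oct 2069 has 31 days. Adding weeks: 6, 13, 20, 27 — the last one ≤ 31 is the 27th.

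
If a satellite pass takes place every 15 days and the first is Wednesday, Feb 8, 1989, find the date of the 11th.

Jul 8, 1989

The 11th occurrence is 10 intervals after the first: 10 × 15 = 150 days after Feb 8, 1989.
Feb has 28 days — 20 days to the end of Feb leaves 130.
Mar has 31 days (99 left).
Apr has 30 days (69 left).
May has 31 days (38 left).
Jun has 30 days (8 left).
8 days into Jul → Jul 8, 1989.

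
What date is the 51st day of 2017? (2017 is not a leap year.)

20 February 2017

January has 31 days (51 − 31 = 20 remain).
20 into February → February 20.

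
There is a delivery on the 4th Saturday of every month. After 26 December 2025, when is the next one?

December 2025 starts on a Monday; its first Saturday is the 6th, so the 4th Saturday is the 27th — 27 December 2025.
27 December 2025 is after 26 December 2025, so that is the next one.

27 December 2025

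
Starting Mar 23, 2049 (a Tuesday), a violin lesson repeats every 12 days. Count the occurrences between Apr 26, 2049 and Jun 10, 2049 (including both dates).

Occurrences land 12·i days after Mar 23, 2049 for i = 0, 1, 2, …
Apr 26, 2049 is 34 days after the start; 34 ÷ 12 = 2 remainder 10; since the remainder is 10, round up to i = 3. First occurrence in the window: #4 on Apr 28, 2049 (3×12 = 36 days in).
Jun 10, 2049 is 79 days after the start; 79 ÷ 12 = 6 remainder 7. Last occurrence in the window: #7 on Jun 3, 2049.
Occurrences #4 through #7: 4 in total.

4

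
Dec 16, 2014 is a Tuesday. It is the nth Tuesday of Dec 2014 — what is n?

3rd

Day 16 falls in week ⌈16/7⌉ of the month.
Days 1–7 hold the 1st Tuesday, 8–14 the 2nd, 15–21 the 3rd, 22–28 the 4th, 29–31 the 5th.
16 is in the range for the 3rd.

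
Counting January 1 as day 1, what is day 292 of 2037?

January has 31 days (292 − 31 = 261 remain).
February has 28 days (261 − 28 = 233 remain).
March has 31 days (233 − 31 = 202 remain).
April has 30 days (202 − 30 = 172 remain).
May has 31 days (172 − 31 = 141 remain).
June has 30 days (141 − 30 = 111 remain).
July has 31 days (111 − 31 = 80 remain).
August has 31 days (80 − 31 = 49 remain).
September has 30 days (49 − 30 = 19 remain).
19 into October → October 19.

19 October 2037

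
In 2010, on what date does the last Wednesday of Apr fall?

The first Wednesday of Apr 2010 is Apr 7.
Apr 2010 has 30 days. Adding weeks: 7, 14, 21, 28 — the last one ≤ 30 is the 28th.

Apr 28, 2010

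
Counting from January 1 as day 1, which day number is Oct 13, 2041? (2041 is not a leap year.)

286

Days in months before Oct: 31 + 28 + 31 + 30 + 31 + 30 + 31 + 31 + 30 = 273.
Plus 13 days into Oct → day 286.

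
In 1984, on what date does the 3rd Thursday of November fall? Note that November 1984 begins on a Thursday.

November 1984 begins on a Thursday, so the first Thursday is November 1.
The 3rd Thursday is 2 weeks later: 1 + 14 = 15.

1984-11-15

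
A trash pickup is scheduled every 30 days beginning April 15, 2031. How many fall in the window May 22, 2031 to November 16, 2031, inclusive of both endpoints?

Occurrences land 30·i days after April 15, 2031 for i = 0, 1, 2, …
May 22, 2031 is 37 days after the start; 37 ÷ 30 = 1 remainder 7; since the remainder is 7, round up to i = 2. First occurrence in the window: #3 on June 14, 2031 (2×30 = 60 days in).
November 16, 2031 is 215 days after the start; 215 ÷ 30 = 7 remainder 5. Last occurrence in the window: #8 on November 11, 2031.
Occurrences #3 through #8: 6 in total.

6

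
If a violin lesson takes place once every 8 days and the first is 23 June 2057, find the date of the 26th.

9 January 2058

The 26th occurrence is 25 intervals after the first: 25 × 8 = 200 days after 23 June 2057.
June has 30 days — 7 days to the end of June leaves 193.
July has 31 days (162 left).
August has 31 days (131 left).
September has 30 days (101 left).
October has 31 days (70 left).
November has 30 days (40 left).
December has 31 days (9 left).
9 days into January → 9 January 2058.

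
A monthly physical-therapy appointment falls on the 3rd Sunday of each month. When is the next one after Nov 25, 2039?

Nov 2039 starts on a Tuesday; its first Sunday is the 6th, so the 3rd Sunday is the 20th — Nov 20, 2039.
That is not after Nov 25, 2039, so look at Dec 2039.
Dec 2039 starts on a Thursday; its first Sunday is the 4th, so the 3rd Sunday is the 18th — Dec 18, 2039.

Dec 18, 2039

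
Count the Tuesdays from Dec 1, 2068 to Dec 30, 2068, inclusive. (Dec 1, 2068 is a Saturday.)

Dec 1, 2068 is a Saturday; the first Tuesday on or after it is Dec 4, 2068 (3 days later).
From Dec 4, 2068 to Dec 30, 2068 is 30 − 4 = 26 days.
26 ÷ 7 = 3 full weeks with remainder 5, so 3 more Tuesdays after the first → 4.

4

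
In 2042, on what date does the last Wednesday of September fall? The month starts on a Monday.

24 September 2042

September 2042 begins on a Monday, so the first Wednesday is September 3 (2 days later).
September 2042 has 30 days. Adding weeks: 3, 10, 17, 24 — the last one ≤ 30 is the 24th.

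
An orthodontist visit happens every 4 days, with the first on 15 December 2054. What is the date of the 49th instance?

25 June 2055

The 49th occurrence is 48 intervals after the first: 48 × 4 = 192 days after 15 December 2054.
December has 31 days — 16 days to the end of December leaves 176.
January has 31 days (145 left).
February has 28 days (117 left).
March has 31 days (86 left).
April has 30 days (56 left).
May has 31 days (25 left).
25 days into June → 25 June 2055.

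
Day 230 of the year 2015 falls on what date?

January has 31 days (230 − 31 = 199 remain).
February has 28 days (199 − 28 = 171 remain).
March has 31 days (171 − 31 = 140 remain).
April has 30 days (140 − 30 = 110 remain).
May has 31 days (110 − 31 = 79 remain).
June has 30 days (79 − 30 = 49 remain).
July has 31 days (49 − 31 = 18 remain).
18 into August → August 18.

2015-08-18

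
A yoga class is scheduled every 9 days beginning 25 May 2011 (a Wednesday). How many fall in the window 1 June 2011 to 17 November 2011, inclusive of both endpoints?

19

Occurrences land 9·i days after 25 May 2011 for i = 0, 1, 2, …
1 June 2011 is 7 days after the start; 7 ÷ 9 = 0 remainder 7; since the remainder is 7, round up to i = 1. First occurrence in the window: #2 on 3 June 2011 (1×9 = 9 days in).
17 November 2011 is 176 days after the start; 176 ÷ 9 = 19 remainder 5. Last occurrence in the window: #20 on 12 November 2011.
Occurrences #2 through #20: 19 in total.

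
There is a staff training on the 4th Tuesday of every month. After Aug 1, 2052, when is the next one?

Aug 27, 2052

Aug 2052 starts on a Thursday; its first Tuesday is the 6th, so the 4th Tuesday is the 27th — Aug 27, 2052.
Aug 27, 2052 is after Aug 1, 2052, so that is the next one.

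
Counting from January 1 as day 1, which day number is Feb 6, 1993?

Days in months before Feb: 31 = 31.
Plus 6 days into Feb → day 37.

37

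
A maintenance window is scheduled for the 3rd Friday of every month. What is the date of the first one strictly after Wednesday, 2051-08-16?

2051-08-18

August 2051 starts on a Tuesday; its first Friday is the 4th, so the 3rd Friday is the 18th — 2051-08-18.
2051-08-18 is after 2051-08-16, so that is the next one.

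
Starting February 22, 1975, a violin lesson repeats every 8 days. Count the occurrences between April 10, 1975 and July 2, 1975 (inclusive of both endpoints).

Occurrences land 8·i days after February 22, 1975 for i = 0, 1, 2, …
April 10, 1975 is 47 days after the start; 47 ÷ 8 = 5 remainder 7; since the remainder is 7, round up to i = 6. First occurrence in the window: #7 on April 11, 1975 (6×8 = 48 days in).
July 2, 1975 is 130 days after the start; 130 ÷ 8 = 16 remainder 2. Last occurrence in the window: #17 on June 30, 1975.
Occurrences #7 through #17: 11 in total.

11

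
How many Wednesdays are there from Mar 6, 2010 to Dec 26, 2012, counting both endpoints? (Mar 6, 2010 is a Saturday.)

147

Mar 6, 2010 is a Saturday; the first Wednesday on or after it is Mar 10, 2010 (4 days later).
From Mar 10, 2010 to Dec 26, 2012: 296 + 365 + 361 = 1022 days (rest of 2010, 2011, to Dec 26, 2012 in 2012).
1022 ÷ 7 = 146 full weeks with remainder 0, so 146 more Wednesdays after the first → 147.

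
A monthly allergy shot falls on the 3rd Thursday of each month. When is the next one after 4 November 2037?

19 November 2037

November 2037 starts on a Sunday; its first Thursday is the 5th, so the 3rd Thursday is the 19th — 19 November 2037.
19 November 2037 is after 4 November 2037, so that is the next one.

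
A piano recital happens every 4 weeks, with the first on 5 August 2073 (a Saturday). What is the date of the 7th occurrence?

The 7th occurrence is 6 intervals after the first: 6 × 28 = 168 days after 5 August 2073.
August has 31 days — 26 days to the end of August leaves 142.
September has 30 days (112 left).
October has 31 days (81 left).
November has 30 days (51 left).
December has 31 days (20 left).
20 days into January → 20 January 2074.

20 January 2074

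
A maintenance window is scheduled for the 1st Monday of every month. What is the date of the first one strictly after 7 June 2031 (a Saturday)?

June 2031 starts on a Sunday, so its 1st Monday is 2 June 2031 (1 day in).
That is not after 7 June 2031, so look at July 2031.
July 2031 starts on a Tuesday, so its 1st Monday is 7 July 2031 (6 days in).

7 July 2031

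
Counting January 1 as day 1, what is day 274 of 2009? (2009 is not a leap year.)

January has 31 days (274 − 31 = 243 remain).
February has 28 days (243 − 28 = 215 remain).
March has 31 days (215 − 31 = 184 remain).
April has 30 days (184 − 30 = 154 remain).
May has 31 days (154 − 31 = 123 remain).
June has 30 days (123 − 30 = 93 remain).
July has 31 days (93 − 31 = 62 remain).
August has 31 days (62 − 31 = 31 remain).
September has 30 days (31 − 30 = 1 remain).
1 into October → October 1.

1 October 2009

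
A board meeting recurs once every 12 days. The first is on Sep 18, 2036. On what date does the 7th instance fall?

Nov 29, 2036

The 7th occurrence is 6 intervals after the first: 6 × 12 = 72 days after Sep 18, 2036.
Sep has 30 days — 12 days to the end of Sep leaves 60.
Oct has 31 days (29 left).
29 days into Nov → Nov 29, 2036.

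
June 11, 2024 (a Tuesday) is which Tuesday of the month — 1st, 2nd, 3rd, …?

Day 11 falls in week ⌈11/7⌉ of the month.
Days 1–7 hold the 1st Tuesday, 8–14 the 2nd, 15–21 the 3rd, 22–28 the 4th, 29–31 the 5th.
11 is in the range for the 2nd.

2nd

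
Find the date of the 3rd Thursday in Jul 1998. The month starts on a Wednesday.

Jul 1998 begins on a Wednesday, so the first Thursday is Jul 2 (1 day later).
The 3rd Thursday is 2 weeks later: 2 + 14 = 16.

Jul 16, 1998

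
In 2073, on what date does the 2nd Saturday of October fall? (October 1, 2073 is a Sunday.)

October 2073 begins on a Sunday, so the first Saturday is October 7 (6 days later).
The 2nd Saturday is 1 weeks later: 7 + 7 = 14.

14 October 2073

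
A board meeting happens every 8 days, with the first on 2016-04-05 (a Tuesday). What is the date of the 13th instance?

2016-07-10

The 13th occurrence is 12 intervals after the first: 12 × 8 = 96 days after 2016-04-05.
April has 30 days — 25 days to the end of April leaves 71.
May has 31 days (40 left).
June has 30 days (10 left).
10 days into July → 2016-07-10.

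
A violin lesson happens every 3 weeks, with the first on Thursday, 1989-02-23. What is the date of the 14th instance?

The 14th occurrence is 13 intervals after the first: 13 × 21 = 273 days after 1989-02-23.
February has 28 days — 5 days to the end of February leaves 268.
March has 31 days (237 left).
April has 30 days (207 left).
May has 31 days (176 left).
June has 30 days (146 left).
July has 31 days (115 left).
August has 31 days (84 left).
September has 30 days (54 left).
October has 31 days (23 left).
23 days into November → 1989-11-23.

1989-11-23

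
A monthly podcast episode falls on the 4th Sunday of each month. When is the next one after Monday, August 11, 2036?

August 24, 2036

August 2036 starts on a Friday; its first Sunday is the 3rd, so the 4th Sunday is the 24th — August 24, 2036.
August 24, 2036 is after August 11, 2036, so that is the next one.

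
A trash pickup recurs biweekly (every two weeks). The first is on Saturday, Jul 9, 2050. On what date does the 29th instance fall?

The 29th occurrence is 28 intervals after the first: 28 × 14 = 392 days after Jul 9, 2050.
Jul has 31 days — 22 days to the end of Jul leaves 370.
Aug has 31 days (339 left).
Sep has 30 days (309 left).
Oct has 31 days (278 left).
Nov has 30 days (248 left).
Dec has 31 days (217 left).
Jan has 31 days (186 left).
Feb has 28 days (158 left).
Mar has 31 days (127 left).
Apr has 30 days (97 left).
May has 31 days (66 left).
Jun has 30 days (36 left).
Jul has 31 days (5 left).
5 days into Aug → Aug 5, 2051.

Aug 5, 2051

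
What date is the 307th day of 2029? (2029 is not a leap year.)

January has 31 days (307 − 31 = 276 remain).
February has 28 days (276 − 28 = 248 remain).
March has 31 days (248 − 31 = 217 remain).
April has 30 days (217 − 30 = 187 remain).
May has 31 days (187 − 31 = 156 remain).
June has 30 days (156 − 30 = 126 remain).
July has 31 days (126 − 31 = 95 remain).
August has 31 days (95 − 31 = 64 remain).
September has 30 days (64 − 30 = 34 remain).
October has 31 days (34 − 31 = 3 remain).
3 into November → November 3.

3 November 2029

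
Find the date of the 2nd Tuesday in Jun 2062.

The first Tuesday of Jun 2062 is Jun 6.
The 2nd Tuesday is 1 weeks later: 6 + 7 = 13.

Jun 13, 2062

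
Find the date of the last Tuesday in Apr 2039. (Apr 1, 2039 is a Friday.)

Apr 26, 2039

Apr 2039 begins on a Friday, so the first Tuesday is Apr 5 (4 days later).
Apr 2039 has 30 days. Adding weeks: 5, 12, 19, 26 — the last one ≤ 30 is the 26th.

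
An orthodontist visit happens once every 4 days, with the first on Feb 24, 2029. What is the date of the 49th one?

The 49th occurrence is 48 intervals after the first: 48 × 4 = 192 days after Feb 24, 2029.
Feb has 28 days — 4 days to the end of Feb leaves 188.
Mar has 31 days (157 left).
Apr has 30 days (127 left).
May has 31 days (96 left).
Jun has 30 days (66 left).
Jul has 31 days (35 left).
Aug has 31 days (4 left).
4 days into Sep → Sep 4, 2029.

Sep 4, 2029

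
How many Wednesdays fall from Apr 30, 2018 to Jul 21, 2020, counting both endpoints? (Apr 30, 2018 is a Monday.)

Apr 30, 2018 is a Monday; the first Wednesday on or after it is May 2, 2018 (2 days later).
From May 2, 2018 to Jul 21, 2020: 243 + 365 + 203 = 811 days (rest of 2018, 2019, to Jul 21, 2020 in 2020).
811 ÷ 7 = 115 full weeks with remainder 6, so 115 more Wednesdays after the first → 116.

116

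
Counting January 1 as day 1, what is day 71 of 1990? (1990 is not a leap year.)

January has 31 days (71 − 31 = 40 remain).
February has 28 days (40 − 28 = 12 remain).
12 into March → March 12.

12 March 1990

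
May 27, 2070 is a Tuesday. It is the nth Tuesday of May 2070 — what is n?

4th

Day 27 falls in week ⌈27/7⌉ of the month.
Days 1–7 hold the 1st Tuesday, 8–14 the 2nd, 15–21 the 3rd, 22–28 the 4th, 29–31 the 5th.
27 is in the range for the 4th.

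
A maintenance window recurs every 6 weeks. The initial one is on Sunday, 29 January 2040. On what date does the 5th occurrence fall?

15 July 2040

The 5th occurrence is 4 intervals after the first: 4 × 42 = 168 days after 29 January 2040.
January has 31 days — 2 days to the end of January leaves 166.
February has 29 days (137 left).
March has 31 days (106 left).
April has 30 days (76 left).
May has 31 days (45 left).
June has 30 days (15 left).
15 days into July → 15 July 2040.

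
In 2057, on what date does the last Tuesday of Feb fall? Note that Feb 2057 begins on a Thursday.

Feb 2057 begins on a Thursday, so the first Tuesday is Feb 6 (5 days later).
Feb 2057 has 28 days. Adding weeks: 6, 13, 20, 27 — the last one ≤ 28 is the 27th.

Feb 27, 2057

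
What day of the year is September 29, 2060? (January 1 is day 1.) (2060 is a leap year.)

273

Days in months before September: 31 + 29 + 31 + 30 + 31 + 30 + 31 + 31 = 244.
Plus 29 days into September → day 273.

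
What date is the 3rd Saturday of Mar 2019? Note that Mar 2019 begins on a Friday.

Mar 16, 2019

Mar 2019 begins on a Friday, so the first Saturday is Mar 2 (1 day later).
The 3rd Saturday is 2 weeks later: 2 + 14 = 16.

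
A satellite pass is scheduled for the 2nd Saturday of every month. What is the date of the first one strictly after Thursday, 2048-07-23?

July 2048 starts on a Wednesday; its first Saturday is the 4th, so the 2nd Saturday is the 11th — 2048-07-11.
That is not after 2048-07-23, so look at August 2048.
August 2048 starts on a Saturday; its first Saturday is the 1st, so the 2nd Saturday is the 8th — 2048-08-08.

2048-08-08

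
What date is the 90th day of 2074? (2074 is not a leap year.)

January has 31 days (90 − 31 = 59 remain).
February has 28 days (59 − 28 = 31 remain).
31 into March → March 31.

2074-03-31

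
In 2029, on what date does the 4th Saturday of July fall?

July 2029 begins on a Sunday, so the first Saturday is July 7 (6 days later).
The 4th Saturday is 3 weeks later: 7 + 21 = 28.

July 28, 2029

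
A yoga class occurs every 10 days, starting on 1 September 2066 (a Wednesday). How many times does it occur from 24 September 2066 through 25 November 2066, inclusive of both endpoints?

6

Occurrences land 10·i days after 1 September 2066 for i = 0, 1, 2, …
24 September 2066 is 23 days after the start; 23 ÷ 10 = 2 remainder 3; since the remainder is 3, round up to i = 3. First occurrence in the window: #4 on 1 October 2066 (3×10 = 30 days in).
25 November 2066 is 85 days after the start; 85 ÷ 10 = 8 remainder 5. Last occurrence in the window: #9 on 20 November 2066.
Occurrences #4 through #9: 6 in total.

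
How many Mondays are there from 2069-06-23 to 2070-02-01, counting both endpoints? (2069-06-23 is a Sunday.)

32

2069-06-23 is a Sunday; the first Monday on or after it is 2069-06-24 (1 day later).
From 2069-06-24 to 2070-02-01: 6 + 31 + 31 + 30 + 31 + 30 + 31 + 31 + 1 = 222 days (rest of June, July, August, September, October, November, December, January, February).
222 ÷ 7 = 31 full weeks with remainder 5, so 31 more Mondays after the first → 32.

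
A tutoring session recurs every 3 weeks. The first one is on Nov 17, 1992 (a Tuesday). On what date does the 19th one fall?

Nov 30, 1993

The 19th occurrence is 18 intervals after the first: 18 × 21 = 378 days after Nov 17, 1992.
Nov has 30 days — 13 days to the end of Nov leaves 365.
Dec has 31 days (334 left).
Jan has 31 days (303 left).
Feb has 28 days (275 left).
Mar has 31 days (244 left).
Apr has 30 days (214 left).
May has 31 days (183 left).
Jun has 30 days (153 left).
Jul has 31 days (122 left).
Aug has 31 days (91 left).
Sep has 30 days (61 left).
Oct has 31 days (30 left).
30 days into Nov → Nov 30, 1993.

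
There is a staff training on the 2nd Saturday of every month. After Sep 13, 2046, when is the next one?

Sep 2046 starts on a Saturday; its first Saturday is the 1st, so the 2nd Saturday is the 8th — Sep 8, 2046.
That is not after Sep 13, 2046, so look at Oct 2046.
Oct 2046 starts on a Monday; its first Saturday is the 6th, so the 2nd Saturday is the 13th — Oct 13, 2046.

Oct 13, 2046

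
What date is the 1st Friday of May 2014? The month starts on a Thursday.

May 2014 begins on a Thursday, so the first Friday is May 2 (1 day later).

May 2, 2014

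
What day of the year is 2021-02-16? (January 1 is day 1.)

47

Days in months before February: 31 = 31.
Plus 16 days into February → day 47.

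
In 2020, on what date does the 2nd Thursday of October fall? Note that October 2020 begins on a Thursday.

8 October 2020

October 2020 begins on a Thursday, so the first Thursday is October 1.
The 2nd Thursday is 1 weeks later: 1 + 7 = 8.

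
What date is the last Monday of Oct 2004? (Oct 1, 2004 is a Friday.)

Oct 2004 begins on a Friday, so the first Monday is Oct 4 (3 days later).
Oct 2004 has 31 days. Adding weeks: 4, 11, 18, 25 — the last one ≤ 31 is the 25th.

Oct 25, 2004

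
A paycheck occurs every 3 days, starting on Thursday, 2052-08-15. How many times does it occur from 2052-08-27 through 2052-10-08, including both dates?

Occurrences land 3·i days after 2052-08-15 for i = 0, 1, 2, …
2052-08-27 is 12 days after the start; 12 ÷ 3 = 4 remainder 0. First occurrence in the window: #5 on 2052-08-27 (4×3 = 12 days in).
2052-10-08 is 54 days after the start; 54 ÷ 3 = 18 remainder 0. Last occurrence in the window: #19 on 2052-10-08.
Occurrences #5 through #19: 15 in total.

15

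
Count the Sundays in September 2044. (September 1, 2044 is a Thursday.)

September 1, 2044 is a Thursday; the first Sunday on or after it is September 4, 2044 (3 days later).
From September 4, 2044 to September 30, 2044 is 30 − 4 = 26 days.
26 ÷ 7 = 3 full weeks with remainder 5, so 3 more Sundays after the first → 4.

4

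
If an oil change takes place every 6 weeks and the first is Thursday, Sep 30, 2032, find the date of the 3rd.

The 3rd occurrence is 2 intervals after the first: 2 × 42 = 84 days after Sep 30, 2032.
Sep has 30 days — 0 days to the end of Sep leaves 84.
Oct has 31 days (53 left).
Nov has 30 days (23 left).
23 days into Dec → Dec 23, 2032.

Dec 23, 2032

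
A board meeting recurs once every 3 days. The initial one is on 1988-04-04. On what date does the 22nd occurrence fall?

1988-06-06

The 22nd occurrence is 21 intervals after the first: 21 × 3 = 63 days after 1988-04-04.
April has 30 days — 26 days to the end of April leaves 37.
May has 31 days (6 left).
6 days into June → 1988-06-06.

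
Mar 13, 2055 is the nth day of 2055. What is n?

Days in months before Mar: 31 + 28 = 59.
Plus 13 days into Mar → day 72.

72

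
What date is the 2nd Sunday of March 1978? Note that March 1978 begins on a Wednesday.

March 12, 1978

March 1978 begins on a Wednesday, so the first Sunday is March 5 (4 days later).
The 2nd Sunday is 1 weeks later: 5 + 7 = 12.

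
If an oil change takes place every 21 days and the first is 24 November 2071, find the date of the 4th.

The 4th occurrence is 3 intervals after the first: 3 × 21 = 63 days after 24 November 2071.
November has 30 days — 6 days to the end of November leaves 57.
December has 31 days (26 left).
26 days into January → 26 January 2072.

26 January 2072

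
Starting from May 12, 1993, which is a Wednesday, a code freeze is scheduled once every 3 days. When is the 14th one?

June 20, 1993

The 14th occurrence is 13 intervals after the first: 13 × 3 = 39 days after May 12, 1993.
May has 31 days — 19 days to the end of May leaves 20.
20 days into June → June 20, 1993.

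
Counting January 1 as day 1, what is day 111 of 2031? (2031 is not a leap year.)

January has 31 days (111 − 31 = 80 remain).
February has 28 days (80 − 28 = 52 remain).
March has 31 days (52 − 31 = 21 remain).
21 into April → April 21.

April 21, 2031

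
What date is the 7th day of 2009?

2009-01-07

7 into January → January 7.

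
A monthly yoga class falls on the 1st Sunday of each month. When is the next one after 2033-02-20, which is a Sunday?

2033-03-06

February 2033 starts on a Tuesday, so its 1st Sunday is 2033-02-06 (5 days in).
That is not after 2033-02-20, so look at March 2033.
March 2033 starts on a Tuesday, so its 1st Sunday is 2033-03-06 (5 days in).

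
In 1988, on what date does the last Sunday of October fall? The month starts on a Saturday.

30 October 1988

October 1988 begins on a Saturday, so the first Sunday is October 2 (1 day later).
October 1988 has 31 days. Adding weeks: 2, 9, 16, 23, 30 — the last one ≤ 31 is the 30th.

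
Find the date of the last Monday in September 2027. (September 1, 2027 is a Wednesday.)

2027-09-27

September 2027 begins on a Wednesday, so the first Monday is September 6 (5 days later).
September 2027 has 30 days. Adding weeks: 6, 13, 20, 27 — the last one ≤ 30 is the 27th.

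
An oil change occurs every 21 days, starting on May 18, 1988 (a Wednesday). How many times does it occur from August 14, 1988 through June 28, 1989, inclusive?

15

Occurrences land 21·i days after May 18, 1988 for i = 0, 1, 2, …
August 14, 1988 is 88 days after the start; 88 ÷ 21 = 4 remainder 4; since the remainder is 4, round up to i = 5. First occurrence in the window: #6 on August 31, 1988 (5×21 = 105 days in).
June 28, 1989 is 406 days after the start; 406 ÷ 21 = 19 remainder 7. Last occurrence in the window: #20 on June 21, 1989.
Occurrences #6 through #20: 15 in total.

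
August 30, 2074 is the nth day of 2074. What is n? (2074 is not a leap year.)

242

Days in months before August: 31 + 28 + 31 + 30 + 31 + 30 + 31 = 212.
Plus 30 days into August → day 242.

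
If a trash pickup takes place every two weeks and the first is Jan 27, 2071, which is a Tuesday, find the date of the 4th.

The 4th occurrence is 3 intervals after the first: 3 × 14 = 42 days after Jan 27, 2071.
Jan has 31 days — 4 days to the end of Jan leaves 38.
Feb has 28 days (10 left).
10 days into Mar → Mar 10, 2071.

Mar 10, 2071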